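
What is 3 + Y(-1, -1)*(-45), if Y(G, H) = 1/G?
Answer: 48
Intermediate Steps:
3 + Y(-1, -1)*(-45) = 3 - 45/(-1) = 3 - 1*(-45) = 3 + 45 = 48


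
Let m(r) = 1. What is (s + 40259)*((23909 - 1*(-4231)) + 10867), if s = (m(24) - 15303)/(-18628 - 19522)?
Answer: 4279335800076/2725 ≈ 1.5704e+9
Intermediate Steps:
s = 1093/2725 (s = (1 - 15303)/(-18628 - 19522) = -15302/(-38150) = -15302*(-1/38150) = 1093/2725 ≈ 0.40110)
(s + 40259)*((23909 - 1*(-4231)) + 10867) = (1093/2725 + 40259)*((23909 - 1*(-4231)) + 10867) = 109706868*((23909 + 4231) + 10867)/2725 = 109706868*(28140 + 10867)/2725 = (109706868/2725)*39007 = 4279335800076/2725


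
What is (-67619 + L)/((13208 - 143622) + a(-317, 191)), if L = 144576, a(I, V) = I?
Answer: -76957/130731 ≈ -0.58867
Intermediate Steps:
(-67619 + L)/((13208 - 143622) + a(-317, 191)) = (-67619 + 144576)/((13208 - 143622) - 317) = 76957/(-130414 - 317) = 76957/(-130731) = 76957*(-1/130731) = -76957/130731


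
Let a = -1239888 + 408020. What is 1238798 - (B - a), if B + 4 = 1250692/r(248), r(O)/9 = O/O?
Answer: 2411714/9 ≈ 2.6797e+5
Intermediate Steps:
r(O) = 9 (r(O) = 9*(O/O) = 9*1 = 9)
a = -831868
B = 1250656/9 (B = -4 + 1250692/9 = 1250656/9 ≈ 1.3896e+5)
1238798 - (B - a) = 1238798 - (1250656/9 - 1*(-831868)) = 1238798 - (1250656/9 + 831868) = 1238798 - 1*8737468/9 = 1238798 - 8737468/9 = 2411714/9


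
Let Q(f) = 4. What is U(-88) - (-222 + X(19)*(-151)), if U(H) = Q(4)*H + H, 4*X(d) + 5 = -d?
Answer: -1124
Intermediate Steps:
X(d) = -5/4 - d/4 (X(d) = -5/4 + (-d)/4 = -5/4 - d/4)
U(H) = 5*H (U(H) = 4*H + H = 5*H)
U(-88) - (-222 + X(19)*(-151)) = 5*(-88) - (-222 + (-5/4 - 1/4*19)*(-151)) = -440 - (-222 + (-5/4 - 19/4)*(-151)) = -440 - (-222 - 6*(-151)) = -440 - (-222 + 906) = -440 - 1*684 = -440 - 684 = -1124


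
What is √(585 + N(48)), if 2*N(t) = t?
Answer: √609 ≈ 24.678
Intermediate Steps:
N(t) = t/2
√(585 + N(48)) = √(585 + (½)*48) = √(585 + 24) = √609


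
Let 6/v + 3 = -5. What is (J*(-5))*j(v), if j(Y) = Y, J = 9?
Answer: 135/4 ≈ 33.750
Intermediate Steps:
v = -3/4 (v = 6/(-3 - 5) = 6/(-8) = 6*(-1/8) = -3/4 ≈ -0.75000)
(J*(-5))*j(v) = (9*(-5))*(-3/4) = -45*(-3/4) = 135/4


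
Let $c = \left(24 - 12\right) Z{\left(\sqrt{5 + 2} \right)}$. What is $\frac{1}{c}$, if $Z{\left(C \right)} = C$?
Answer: $\frac{\sqrt{7}}{84} \approx 0.031497$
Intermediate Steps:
$c = 12 \sqrt{7}$ ($c = \left(24 - 12\right) \sqrt{5 + 2} = 12 \sqrt{7} \approx 31.749$)
$\frac{1}{c} = \frac{1}{12 \sqrt{7}} = \frac{\sqrt{7}}{84}$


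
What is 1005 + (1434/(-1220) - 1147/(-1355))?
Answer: 166082177/165310 ≈ 1004.7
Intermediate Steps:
1005 + (1434/(-1220) - 1147/(-1355)) = 1005 + (1434*(-1/1220) - 1147*(-1/1355)) = 1005 + (-717/610 + 1147/1355) = 1005 - 54373/165310 = 166082177/165310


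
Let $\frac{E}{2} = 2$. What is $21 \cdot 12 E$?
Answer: $1008$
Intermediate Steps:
$E = 4$ ($E = 2 \cdot 2 = 4$)
$21 \cdot 12 E = 21 \cdot 12 \cdot 4 = 252 \cdot 4 = 1008$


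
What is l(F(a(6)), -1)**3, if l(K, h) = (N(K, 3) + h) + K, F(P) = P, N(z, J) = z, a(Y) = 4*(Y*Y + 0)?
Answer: 23639903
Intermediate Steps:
a(Y) = 4*Y**2 (a(Y) = 4*(Y**2 + 0) = 4*Y**2)
l(K, h) = h + 2*K (l(K, h) = (K + h) + K = h + 2*K)
l(F(a(6)), -1)**3 = (-1 + 2*(4*6**2))**3 = (-1 + 2*(4*36))**3 = (-1 + 2*144)**3 = (-1 + 288)**3 = 287**3 = 23639903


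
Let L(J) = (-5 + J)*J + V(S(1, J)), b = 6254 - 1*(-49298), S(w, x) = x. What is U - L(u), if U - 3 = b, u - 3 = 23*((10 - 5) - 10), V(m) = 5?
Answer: 42446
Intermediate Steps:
b = 55552 (b = 6254 + 49298 = 55552)
u = -112 (u = 3 + 23*((10 - 5) - 10) = 3 + 23*(5 - 10) = 3 + 23*(-5) = 3 - 115 = -112)
L(J) = 5 + J*(-5 + J) (L(J) = (-5 + J)*J + 5 = J*(-5 + J) + 5 = 5 + J*(-5 + J))
U = 55555 (U = 3 + 55552 = 55555)
U - L(u) = 55555 - (5 + (-112)² - 5*(-112)) = 55555 - (5 + 12544 + 560) = 55555 - 1*13109 = 55555 - 13109 = 42446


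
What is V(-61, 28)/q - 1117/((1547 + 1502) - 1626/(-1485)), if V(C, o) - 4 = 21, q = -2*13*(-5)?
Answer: -6826805/39254722 ≈ -0.17391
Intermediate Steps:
q = 130 (q = -26*(-5) = 130)
V(C, o) = 25 (V(C, o) = 4 + 21 = 25)
V(-61, 28)/q - 1117/((1547 + 1502) - 1626/(-1485)) = 25/130 - 1117/((1547 + 1502) - 1626/(-1485)) = 25*(1/130) - 1117/(3049 - 1626*(-1/1485)) = 5/26 - 1117/(3049 + 542/495) = 5/26 - 1117/1509797/495 = 5/26 - 1117*495/1509797 = 5/26 - 552915/1509797 = -6826805/39254722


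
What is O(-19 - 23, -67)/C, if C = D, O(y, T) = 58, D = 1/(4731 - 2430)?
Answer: 133458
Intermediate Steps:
D = 1/2301 ≈ 0.00043459
C = 1/2301 ≈ 0.00043459
O(-19 - 23, -67)/C = 58/(1/2301) = 58*2301 = 133458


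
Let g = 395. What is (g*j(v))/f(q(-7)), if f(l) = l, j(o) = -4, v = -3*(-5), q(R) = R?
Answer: 1580/7 ≈ 225.71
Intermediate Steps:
v = 15
(g*j(v))/f(q(-7)) = (395*(-4))/(-7) = -1580*(-1/7) = 1580/7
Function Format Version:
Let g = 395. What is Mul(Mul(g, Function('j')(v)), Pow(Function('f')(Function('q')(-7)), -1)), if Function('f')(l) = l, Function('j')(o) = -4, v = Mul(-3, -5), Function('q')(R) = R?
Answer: Rational(1580, 7) ≈ 225.71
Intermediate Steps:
v = 15
Mul(Mul(g, Function('j')(v)), Pow(Function('f')(Function('q')(-7)), -1)) = Mul(Mul(395, -4), Pow(-7, -1)) = Mul(-1580, Rational(-1, 7)) = Rational(1580, 7)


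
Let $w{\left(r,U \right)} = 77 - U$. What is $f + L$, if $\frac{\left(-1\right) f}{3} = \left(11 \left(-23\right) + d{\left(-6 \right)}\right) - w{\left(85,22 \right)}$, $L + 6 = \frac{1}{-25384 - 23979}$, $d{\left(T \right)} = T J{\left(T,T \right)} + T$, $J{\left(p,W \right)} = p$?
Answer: $\frac{40872563}{49363} \approx 828.0$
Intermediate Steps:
$d{\left(T \right)} = T + T^{2}$ ($d{\left(T \right)} = T T + T = T^{2} + T = T + T^{2}$)
$L = - \frac{296179}{49363}$ ($L = -6 + \frac{1}{-25384 - 23979} = -6 + \frac{1}{-49363} = -6 - \frac{1}{49363} = - \frac{296179}{49363} \approx -6.0$)
$f = 834$ ($f = - 3 \left(\left(11 \left(-23\right) - 6 \left(1 - 6\right)\right) - \left(77 - 22\right)\right) = - 3 \left(\left(-253 - -30\right) - \left(77 - 22\right)\right) = - 3 \left(\left(-253 + 30\right) - 55\right) = - 3 \left(-223 - 55\right) = \left(-3\right) \left(-278\right) = 834$)
$f + L = 834 - \frac{296179}{49363} = \frac{40872563}{49363}$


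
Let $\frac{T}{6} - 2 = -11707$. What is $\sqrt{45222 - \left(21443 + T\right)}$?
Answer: $\sqrt{94009} \approx 306.61$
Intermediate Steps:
$T = -70230$ ($T = 12 + 6 \left(-11707\right) = 12 - 70242 = -70230$)
$\sqrt{45222 - \left(21443 + T\right)} = \sqrt{45222 - -48787} = \sqrt{45222 + \left(-21443 + 70230\right)} = \sqrt{45222 + 48787} = \sqrt{94009}$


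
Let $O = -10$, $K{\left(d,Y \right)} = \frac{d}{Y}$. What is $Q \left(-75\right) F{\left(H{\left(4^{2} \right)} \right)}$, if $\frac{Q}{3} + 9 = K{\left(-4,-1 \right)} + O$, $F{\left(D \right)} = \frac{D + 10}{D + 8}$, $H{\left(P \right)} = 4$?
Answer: $\frac{7875}{2} \approx 3937.5$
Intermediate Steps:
$F{\left(D \right)} = \frac{10 + D}{8 + D}$
$Q = -45$ ($Q = -27 + 3 \left(- \frac{4}{-1} - 10\right) = -27 + 3 \left(\left(-4\right) \left(-1\right) - 10\right) = -27 + 3 \left(4 - 10\right) = -27 + 3 \left(-6\right) = -27 - 18 = -45$)
$Q \left(-75\right) F{\left(H{\left(4^{2} \right)} \right)} = \left(-45\right) \left(-75\right) \frac{10 + 4}{8 + 4} = 3375 \cdot \frac{1}{12} \cdot 14 = 3375 \cdot \frac{7}{6} = \frac{7875}{2}$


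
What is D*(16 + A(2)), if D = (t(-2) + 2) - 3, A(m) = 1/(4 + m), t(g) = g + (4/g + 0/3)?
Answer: -485/6 ≈ -80.833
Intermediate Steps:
t(g) = g + 4/g (t(g) = g + (4/g + 0*(⅓)) = g + (4/g + 0) = g + 4/g)
D = -5 (D = ((-2 + 4/(-2)) + 2) - 3 = ((-2 + 4*(-½)) + 2) - 3 = ((-2 - 2) + 2) - 3 = (-4 + 2) - 3 = -2 - 3 = -5)
D*(16 + A(2)) = -5*(16 + 1/(4 + 2)) = -5*(16 + 1/6) = -5*(16 + ⅙) = -5*97/6 = -485/6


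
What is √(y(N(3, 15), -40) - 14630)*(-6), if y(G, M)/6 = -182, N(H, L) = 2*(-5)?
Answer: -6*I*√15722 ≈ -752.32*I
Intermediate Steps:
N(H, L) = -10
y(G, M) = -1092 (y(G, M) = 6*(-182) = -1092)
√(y(N(3, 15), -40) - 14630)*(-6) = √(-1092 - 14630)*(-6) = √(-15722)*(-6) = (I*√15722)*(-6) = -6*I*√15722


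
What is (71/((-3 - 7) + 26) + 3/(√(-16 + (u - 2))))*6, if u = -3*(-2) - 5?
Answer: 213/8 - 18*I*√17/17 ≈ 26.625 - 4.3656*I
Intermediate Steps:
u = 1 (u = 6 - 5 = 1)
(71/((-3 - 7) + 26) + 3/(√(-16 + (u - 2))))*6 = (71/((-3 - 7) + 26) + 3/(√(-16 + (1 - 2))))*6 = (71/(-10 + 26) + 3/(√(-16 - 1)))*6 = (71/16 + 3/(√(-17)))*6 = (71*(1/16) + 3/((I*√17)))*6 = (71/16 + 3*(-I*√17/17))*6 = (71/16 - 3*I*√17/17)*6 = 213/8 - 18*I*√17/17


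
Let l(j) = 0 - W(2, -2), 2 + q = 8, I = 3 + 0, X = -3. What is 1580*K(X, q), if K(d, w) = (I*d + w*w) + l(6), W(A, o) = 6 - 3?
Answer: 37920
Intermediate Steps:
W(A, o) = 3
I = 3
q = 6 (q = -2 + 8 = 6)
l(j) = -3 (l(j) = 0 - 1*3 = 0 - 3 = -3)
K(d, w) = -3 + w**2 + 3*d (K(d, w) = (3*d + w*w) - 3 = (3*d + w**2) - 3 = (w**2 + 3*d) - 3 = -3 + w**2 + 3*d)
1580*K(X, q) = 1580*(-3 + 6**2 + 3*(-3)) = 1580*(-3 + 36 - 9) = 1580*24 = 37920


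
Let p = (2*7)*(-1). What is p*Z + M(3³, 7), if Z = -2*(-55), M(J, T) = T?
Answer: -1533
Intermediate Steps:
Z = 110
p = -14 (p = 14*(-1) = -14)
p*Z + M(3³, 7) = -14*110 + 7 = -1540 + 7 = -1533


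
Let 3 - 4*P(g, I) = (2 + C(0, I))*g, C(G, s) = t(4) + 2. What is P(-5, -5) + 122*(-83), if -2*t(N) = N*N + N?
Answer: -40531/4 ≈ -10133.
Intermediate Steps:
t(N) = -N/2 - N**2/2 (t(N) = -(N*N + N)/2 = -(N**2 + N)/2 = -(N + N**2)/2 = -N/2 - N**2/2)
C(G, s) = -8 (C(G, s) = -1/2*4*(1 + 4) + 2 = -1/2*4*5 + 2 = -10 + 2 = -8)
P(g, I) = 3/4 + 3*g/2 (P(g, I) = 3/4 - (2 - 8)*g/4 = 3/4 - (-3)*g/2 = 3/4 + 3*g/2)
P(-5, -5) + 122*(-83) = (3/4 + (3/2)*(-5)) + 122*(-83) = (3/4 - 15/2) - 10126 = -27/4 - 10126 = -40531/4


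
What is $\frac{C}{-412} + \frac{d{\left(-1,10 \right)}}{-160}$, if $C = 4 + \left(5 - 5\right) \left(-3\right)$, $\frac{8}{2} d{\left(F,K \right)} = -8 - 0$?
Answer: $\frac{23}{8240} \approx 0.0027913$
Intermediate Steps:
$d{\left(F,K \right)} = -2$ ($d{\left(F,K \right)} = \frac{-8 - 0}{4} = \frac{-8 + 0}{4} = \frac{1}{4} \left(-8\right) = -2$)
$C = 4$ ($C = 4 + 0 \left(-3\right) = 4 + 0 = 4$)
$\frac{C}{-412} + \frac{d{\left(-1,10 \right)}}{-160} = \frac{4}{-412} - \frac{2}{-160} = 4 \left(- \frac{1}{412}\right) - - \frac{1}{80} = - \frac{1}{103} + \frac{1}{80} = \frac{23}{8240}$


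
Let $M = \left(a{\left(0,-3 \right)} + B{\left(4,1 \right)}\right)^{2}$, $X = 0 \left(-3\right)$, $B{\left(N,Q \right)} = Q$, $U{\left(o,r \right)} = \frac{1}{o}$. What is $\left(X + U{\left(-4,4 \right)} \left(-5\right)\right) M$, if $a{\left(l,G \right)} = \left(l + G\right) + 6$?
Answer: $20$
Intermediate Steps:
$X = 0$
$a{\left(l,G \right)} = 6 + G + l$ ($a{\left(l,G \right)} = \left(G + l\right) + 6 = 6 + G + l$)
$M = 16$ ($M = \left(\left(6 - 3 + 0\right) + 1\right)^{2} = \left(3 + 1\right)^{2} = 4^{2} = 16$)
$\left(X + U{\left(-4,4 \right)} \left(-5\right)\right) M = \left(0 + \frac{1}{-4} \left(-5\right)\right) 16 = \left(0 - - \frac{5}{4}\right) 16 = \left(0 + \frac{5}{4}\right) 16 = \frac{5}{4} \cdot 16 = 20$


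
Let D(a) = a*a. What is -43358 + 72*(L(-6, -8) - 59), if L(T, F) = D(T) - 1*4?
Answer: -45302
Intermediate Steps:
D(a) = a²
L(T, F) = -4 + T² (L(T, F) = T² - 1*4 = T² - 4 = -4 + T²)
-43358 + 72*(L(-6, -8) - 59) = -43358 + 72*((-4 + (-6)²) - 59) = -43358 + 72*((-4 + 36) - 59) = -43358 + 72*(32 - 59) = -43358 + 72*(-27) = -43358 - 1944 = -45302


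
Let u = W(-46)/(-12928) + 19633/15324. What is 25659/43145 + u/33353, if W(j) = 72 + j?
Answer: 21194156477861293/35635173411023040 ≈ 0.59475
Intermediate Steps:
u = 31677125/24763584 (u = (72 - 46)/(-12928) + 19633/15324 = 26*(-1/12928) + 19633*(1/15324) = -13/6464 + 19633/15324 = 31677125/24763584 ≈ 1.2792)
25659/43145 + u/33353 = 25659/43145 + (31677125/24763584)/33353 = 25659*(1/43145) + (31677125/24763584)*(1/33353) = 25659/43145 + 31677125/825939817152 = 21194156477861293/35635173411023040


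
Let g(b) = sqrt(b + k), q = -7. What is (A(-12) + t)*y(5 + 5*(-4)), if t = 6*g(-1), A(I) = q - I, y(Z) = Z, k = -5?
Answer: -75 - 90*I*sqrt(6) ≈ -75.0 - 220.45*I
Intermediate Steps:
g(b) = sqrt(-5 + b) (g(b) = sqrt(b - 5) = sqrt(-5 + b))
A(I) = -7 - I
t = 6*I*sqrt(6) (t = 6*sqrt(-5 - 1) = 6*sqrt(-6) = 6*(I*sqrt(6)) = 6*I*sqrt(6) ≈ 14.697*I)
(A(-12) + t)*y(5 + 5*(-4)) = ((-7 - 1*(-12)) + 6*I*sqrt(6))*(5 + 5*(-4)) = ((-7 + 12) + 6*I*sqrt(6))*(5 - 20) = (5 + 6*I*sqrt(6))*(-15) = -75 - 90*I*sqrt(6)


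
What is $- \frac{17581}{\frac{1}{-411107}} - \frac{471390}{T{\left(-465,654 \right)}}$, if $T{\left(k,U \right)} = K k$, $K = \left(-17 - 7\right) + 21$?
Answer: $\frac{672173480105}{93} \approx 7.2277 \cdot 10^{9}$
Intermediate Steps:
$K = -3$ ($K = -24 + 21 = -3$)
$T{\left(k,U \right)} = - 3 k$
$- \frac{17581}{\frac{1}{-411107}} - \frac{471390}{T{\left(-465,654 \right)}} = - \frac{17581}{\frac{1}{-411107}} - \frac{471390}{\left(-3\right) \left(-465\right)} = - \frac{17581}{- \frac{1}{411107}} - \frac{471390}{1395} = \left(-17581\right) \left(-411107\right) - \frac{31426}{93} = 7227672167 - \frac{31426}{93} = \frac{672173480105}{93}$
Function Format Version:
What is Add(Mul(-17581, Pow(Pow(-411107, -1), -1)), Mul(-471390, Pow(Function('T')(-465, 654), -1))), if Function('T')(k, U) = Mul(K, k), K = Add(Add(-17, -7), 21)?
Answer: Rational(672173480105, 93) ≈ 7.2277e+9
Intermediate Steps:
K = -3 (K = Add(-24, 21) = -3)
Function('T')(k, U) = Mul(-3, k)
Add(Mul(-17581, Pow(Pow(-411107, -1), -1)), Mul(-471390, Pow(Function('T')(-465, 654), -1))) = Add(Mul(-17581, Pow(Pow(-411107, -1), -1)), Mul(-471390, Pow(Mul(-3, -465), -1))) = Add(Mul(-17581, Pow(Rational(-1, 411107), -1)), Mul(-471390, Pow(1395, -1))) = Add(Mul(-17581, -411107), Mul(-471390, Rational(1, 1395))) = Add(7227672167, Rational(-31426, 93)) = Rational(672173480105, 93)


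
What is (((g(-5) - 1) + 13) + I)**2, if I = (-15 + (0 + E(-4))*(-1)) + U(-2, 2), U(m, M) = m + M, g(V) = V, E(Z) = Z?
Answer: 16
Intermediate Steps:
U(m, M) = M + m
I = -11 (I = (-15 + (0 - 4)*(-1)) + (2 - 2) = (-15 - 4*(-1)) + 0 = (-15 + 4) + 0 = -11 + 0 = -11)
(((g(-5) - 1) + 13) + I)**2 = (((-5 - 1) + 13) - 11)**2 = ((-6 + 13) - 11)**2 = (7 - 11)**2 = (-4)**2 = 16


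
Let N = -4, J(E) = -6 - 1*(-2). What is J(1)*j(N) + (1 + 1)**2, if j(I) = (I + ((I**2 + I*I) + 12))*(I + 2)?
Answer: 324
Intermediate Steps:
J(E) = -4 (J(E) = -6 + 2 = -4)
j(I) = (2 + I)*(12 + I + 2*I**2) (j(I) = (I + ((I**2 + I**2) + 12))*(2 + I) = (I + (2*I**2 + 12))*(2 + I) = (I + (12 + 2*I**2))*(2 + I) = (12 + I + 2*I**2)*(2 + I) = (2 + I)*(12 + I + 2*I**2))
J(1)*j(N) + (1 + 1)**2 = -4*(24 + 2*(-4)**3 + 5*(-4)**2 + 14*(-4)) + (1 + 1)**2 = -4*(24 + 2*(-64) + 5*16 - 56) + 2**2 = -4*(24 - 128 + 80 - 56) + 4 = -4*(-80) + 4 = 320 + 4 = 324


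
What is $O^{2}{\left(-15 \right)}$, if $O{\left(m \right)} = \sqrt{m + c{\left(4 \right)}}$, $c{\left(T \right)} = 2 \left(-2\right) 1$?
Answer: $-19$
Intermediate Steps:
$c{\left(T \right)} = -4$ ($c{\left(T \right)} = \left(-4\right) 1 = -4$)
$O{\left(m \right)} = \sqrt{-4 + m}$ ($O{\left(m \right)} = \sqrt{m - 4} = \sqrt{-4 + m}$)
$O^{2}{\left(-15 \right)} = \left(\sqrt{-4 - 15}\right)^{2} = \left(\sqrt{-19}\right)^{2} = \left(i \sqrt{19}\right)^{2} = -19$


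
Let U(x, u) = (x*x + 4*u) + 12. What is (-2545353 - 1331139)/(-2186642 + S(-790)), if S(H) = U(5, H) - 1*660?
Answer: 3876492/2190425 ≈ 1.7697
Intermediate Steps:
U(x, u) = 12 + x² + 4*u (U(x, u) = (x² + 4*u) + 12 = 12 + x² + 4*u)
S(H) = -623 + 4*H (S(H) = (12 + 5² + 4*H) - 1*660 = (12 + 25 + 4*H) - 660 = (37 + 4*H) - 660 = -623 + 4*H)
(-2545353 - 1331139)/(-2186642 + S(-790)) = (-2545353 - 1331139)/(-2186642 + (-623 + 4*(-790))) = -3876492/(-2186642 + (-623 - 3160)) = -3876492/(-2186642 - 3783) = -3876492/(-2190425) = -3876492*(-1/2190425) = 3876492/2190425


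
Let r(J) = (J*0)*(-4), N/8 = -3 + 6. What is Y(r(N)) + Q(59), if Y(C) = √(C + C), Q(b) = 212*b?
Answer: 12508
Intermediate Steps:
N = 24 (N = 8*(-3 + 6) = 8*3 = 24)
r(J) = 0 (r(J) = 0*(-4) = 0)
Y(C) = √2*√C (Y(C) = √(2*C) = √2*√C)
Y(r(N)) + Q(59) = √2*√0 + 212*59 = √2*0 + 12508 = 0 + 12508 = 12508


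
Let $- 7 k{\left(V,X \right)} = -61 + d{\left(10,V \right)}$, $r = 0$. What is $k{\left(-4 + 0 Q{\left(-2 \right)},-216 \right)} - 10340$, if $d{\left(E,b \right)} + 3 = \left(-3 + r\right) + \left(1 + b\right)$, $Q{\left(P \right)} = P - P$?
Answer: $-10330$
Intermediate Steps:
$Q{\left(P \right)} = 0$
$d{\left(E,b \right)} = -5 + b$ ($d{\left(E,b \right)} = -3 + \left(\left(-3 + 0\right) + \left(1 + b\right)\right) = -3 + \left(-3 + \left(1 + b\right)\right) = -3 + \left(-2 + b\right) = -5 + b$)
$k{\left(V,X \right)} = \frac{66}{7} - \frac{V}{7}$ ($k{\left(V,X \right)} = - \frac{-61 + \left(-5 + V\right)}{7} = - \frac{-66 + V}{7} = \frac{66}{7} - \frac{V}{7}$)
$k{\left(-4 + 0 Q{\left(-2 \right)},-216 \right)} - 10340 = \left(\frac{66}{7} - \frac{-4 + 0 \cdot 0}{7}\right) - 10340 = \left(\frac{66}{7} - \frac{-4 + 0}{7}\right) - 10340 = \left(\frac{66}{7} - - \frac{4}{7}\right) - 10340 = \left(\frac{66}{7} + \frac{4}{7}\right) - 10340 = 10 - 10340 = -10330$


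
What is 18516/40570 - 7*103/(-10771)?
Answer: 114343403/218489735 ≈ 0.52334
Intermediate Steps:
18516/40570 - 7*103/(-10771) = 18516*(1/40570) - 721*(-1/10771) = 9258/20285 + 721/10771 = 114343403/218489735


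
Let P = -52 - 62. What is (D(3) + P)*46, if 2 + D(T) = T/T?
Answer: -5290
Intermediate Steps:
D(T) = -1 (D(T) = -2 + T/T = -2 + 1 = -1)
P = -114
(D(3) + P)*46 = (-1 - 114)*46 = -115*46 = -5290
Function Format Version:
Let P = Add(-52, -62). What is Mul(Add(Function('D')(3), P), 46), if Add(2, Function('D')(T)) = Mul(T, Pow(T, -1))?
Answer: -5290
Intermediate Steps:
Function('D')(T) = -1 (Function('D')(T) = Add(-2, Mul(T, Pow(T, -1))) = Add(-2, 1) = -1)
P = -114
Mul(Add(Function('D')(3), P), 46) = Mul(Add(-1, -114), 46) = Mul(-115, 46) = -5290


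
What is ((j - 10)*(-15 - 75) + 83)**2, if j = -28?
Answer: 12271009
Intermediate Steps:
((j - 10)*(-15 - 75) + 83)**2 = ((-28 - 10)*(-15 - 75) + 83)**2 = (-38*(-90) + 83)**2 = (3420 + 83)**2 = 3503**2 = 12271009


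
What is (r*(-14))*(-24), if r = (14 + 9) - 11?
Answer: 4032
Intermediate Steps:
r = 12 (r = 23 - 11 = 12)
(r*(-14))*(-24) = (12*(-14))*(-24) = -168*(-24) = 4032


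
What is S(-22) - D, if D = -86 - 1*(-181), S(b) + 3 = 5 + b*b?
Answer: 391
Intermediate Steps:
S(b) = 2 + b² (S(b) = -3 + (5 + b*b) = -3 + (5 + b²) = 2 + b²)
D = 95 (D = -86 + 181 = 95)
S(-22) - D = (2 + (-22)²) - 1*95 = (2 + 484) - 95 = 486 - 95 = 391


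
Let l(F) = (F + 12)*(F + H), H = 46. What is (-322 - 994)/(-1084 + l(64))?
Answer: -329/1819 ≈ -0.18087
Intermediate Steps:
l(F) = (12 + F)*(46 + F) (l(F) = (F + 12)*(F + 46) = (12 + F)*(46 + F))
(-322 - 994)/(-1084 + l(64)) = (-322 - 994)/(-1084 + (552 + 64² + 58*64)) = -1316/(-1084 + (552 + 4096 + 3712)) = -1316/(-1084 + 8360) = -1316/7276 = -1316*1/7276 = -329/1819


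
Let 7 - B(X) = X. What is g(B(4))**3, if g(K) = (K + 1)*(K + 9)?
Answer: 110592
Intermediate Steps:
B(X) = 7 - X
g(K) = (1 + K)*(9 + K)
g(B(4))**3 = (9 + (7 - 1*4)**2 + 10*(7 - 1*4))**3 = (9 + (7 - 4)**2 + 10*(7 - 4))**3 = (9 + 3**2 + 10*3)**3 = (9 + 9 + 30)**3 = 48**3 = 110592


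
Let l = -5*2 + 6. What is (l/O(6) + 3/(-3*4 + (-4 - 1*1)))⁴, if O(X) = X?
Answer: 3418801/6765201 ≈ 0.50535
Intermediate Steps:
l = -4 (l = -10 + 6 = -4)
(l/O(6) + 3/(-3*4 + (-4 - 1*1)))⁴ = (-4/6 + 3/(-3*4 + (-4 - 1*1)))⁴ = (-4*⅙ + 3/(-12 + (-4 - 1)))⁴ = (-⅔ + 3/(-12 - 5))⁴ = (-⅔ + 3/(-17))⁴ = (-⅔ + 3*(-1/17))⁴ = (-⅔ - 3/17)⁴ = (-43/51)⁴ = 3418801/6765201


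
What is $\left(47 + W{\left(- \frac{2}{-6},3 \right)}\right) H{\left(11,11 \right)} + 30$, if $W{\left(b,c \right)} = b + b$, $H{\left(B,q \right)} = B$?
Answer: $\frac{1663}{3} \approx 554.33$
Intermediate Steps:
$W{\left(b,c \right)} = 2 b$
$\left(47 + W{\left(- \frac{2}{-6},3 \right)}\right) H{\left(11,11 \right)} + 30 = \left(47 + 2 \left(- \frac{2}{-6}\right)\right) 11 + 30 = \left(47 + 2 \left(\left(-2\right) \left(- \frac{1}{6}\right)\right)\right) 11 + 30 = \left(47 + 2 \cdot \frac{1}{3}\right) 11 + 30 = \left(47 + \frac{2}{3}\right) 11 + 30 = \frac{143}{3} \cdot 11 + 30 = \frac{1573}{3} + 30 = \frac{1663}{3}$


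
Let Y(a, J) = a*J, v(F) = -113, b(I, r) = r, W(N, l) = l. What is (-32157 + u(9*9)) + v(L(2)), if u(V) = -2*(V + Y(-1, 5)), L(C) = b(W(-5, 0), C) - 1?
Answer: -32422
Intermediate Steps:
L(C) = -1 + C (L(C) = C - 1 = -1 + C)
Y(a, J) = J*a
u(V) = 10 - 2*V (u(V) = -2*(V + 5*(-1)) = -2*(V - 5) = -2*(-5 + V) = 10 - 2*V)
(-32157 + u(9*9)) + v(L(2)) = (-32157 + (10 - 18*9)) - 113 = (-32157 + (10 - 2*81)) - 113 = (-32157 + (10 - 162)) - 113 = (-32157 - 152) - 113 = -32309 - 113 = -32422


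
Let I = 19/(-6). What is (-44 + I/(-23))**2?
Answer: 36638809/19044 ≈ 1923.9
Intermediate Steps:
I = -19/6 (I = 19*(-1/6) = -19/6 ≈ -3.1667)
(-44 + I/(-23))**2 = (-44 - 19/6/(-23))**2 = (-44 - 19/6*(-1/23))**2 = (-44 + 19/138)**2 = (-6053/138)**2 = 36638809/19044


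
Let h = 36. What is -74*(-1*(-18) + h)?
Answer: -3996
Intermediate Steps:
-74*(-1*(-18) + h) = -74*(-1*(-18) + 36) = -74*(18 + 36) = -74*54 = -3996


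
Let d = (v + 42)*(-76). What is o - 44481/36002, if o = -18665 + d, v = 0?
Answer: -786940195/36002 ≈ -21858.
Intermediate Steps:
d = -3192 (d = (0 + 42)*(-76) = 42*(-76) = -3192)
o = -21857 (o = -18665 - 3192 = -21857)
o - 44481/36002 = -21857 - 44481/36002 = -786940195/36002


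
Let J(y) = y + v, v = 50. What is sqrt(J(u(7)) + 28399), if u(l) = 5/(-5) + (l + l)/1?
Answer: sqrt(28462) ≈ 168.71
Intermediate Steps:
u(l) = -1 + 2*l (u(l) = 5*(-1/5) + (2*l)*1 = -1 + 2*l)
J(y) = 50 + y (J(y) = y + 50 = 50 + y)
sqrt(J(u(7)) + 28399) = sqrt((50 + (-1 + 2*7)) + 28399) = sqrt((50 + (-1 + 14)) + 28399) = sqrt((50 + 13) + 28399) = sqrt(63 + 28399) = sqrt(28462)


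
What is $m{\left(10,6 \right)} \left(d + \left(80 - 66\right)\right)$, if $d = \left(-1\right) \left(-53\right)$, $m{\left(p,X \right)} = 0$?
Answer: $0$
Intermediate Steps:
$d = 53$
$m{\left(10,6 \right)} \left(d + \left(80 - 66\right)\right) = 0 \left(53 + \left(80 - 66\right)\right) = 0 \left(53 + 14\right) = 0 \cdot 67 = 0$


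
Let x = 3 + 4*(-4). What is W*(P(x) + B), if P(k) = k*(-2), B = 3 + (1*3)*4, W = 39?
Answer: 1599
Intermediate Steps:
B = 15 (B = 3 + 3*4 = 3 + 12 = 15)
x = -13 (x = 3 - 16 = -13)
P(k) = -2*k
W*(P(x) + B) = 39*(-2*(-13) + 15) = 39*(26 + 15) = 39*41 = 1599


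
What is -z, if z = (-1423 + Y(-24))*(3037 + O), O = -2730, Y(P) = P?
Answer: 444229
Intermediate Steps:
z = -444229 (z = (-1423 - 24)*(3037 - 2730) = -1447*307 = -444229)
-z = -1*(-444229) = 444229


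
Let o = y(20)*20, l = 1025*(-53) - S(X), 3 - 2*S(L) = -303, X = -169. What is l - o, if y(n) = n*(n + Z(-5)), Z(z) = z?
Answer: -60478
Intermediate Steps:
S(L) = 153 (S(L) = 3/2 - ½*(-303) = 3/2 + 303/2 = 153)
y(n) = n*(-5 + n) (y(n) = n*(n - 5) = n*(-5 + n))
l = -54478 (l = 1025*(-53) - 1*153 = -54325 - 153 = -54478)
o = 6000 (o = (20*(-5 + 20))*20 = (20*15)*20 = 300*20 = 6000)
l - o = -54478 - 1*6000 = -54478 - 6000 = -60478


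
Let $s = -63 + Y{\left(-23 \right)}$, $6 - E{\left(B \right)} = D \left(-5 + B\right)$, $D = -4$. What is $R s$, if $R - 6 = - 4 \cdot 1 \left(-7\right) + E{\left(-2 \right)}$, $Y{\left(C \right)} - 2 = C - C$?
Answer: $-732$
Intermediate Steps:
$Y{\left(C \right)} = 2$ ($Y{\left(C \right)} = 2 + \left(C - C\right) = 2 + 0 = 2$)
$E{\left(B \right)} = -14 + 4 B$ ($E{\left(B \right)} = 6 - - 4 \left(-5 + B\right) = 6 - \left(20 - 4 B\right) = 6 + \left(-20 + 4 B\right) = -14 + 4 B$)
$R = 12$ ($R = 6 + \left(- 4 \cdot 1 \left(-7\right) + \left(-14 + 4 \left(-2\right)\right)\right) = 6 - -6 = 6 + \left(28 - 22\right) = 6 + 6 = 12$)
$s = -61$ ($s = -63 + 2 = -61$)
$R s = 12 \left(-61\right) = -732$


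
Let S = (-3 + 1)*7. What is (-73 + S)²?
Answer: 7569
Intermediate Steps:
S = -14 (S = -2*7 = -14)
(-73 + S)² = (-73 - 14)² = (-87)² = 7569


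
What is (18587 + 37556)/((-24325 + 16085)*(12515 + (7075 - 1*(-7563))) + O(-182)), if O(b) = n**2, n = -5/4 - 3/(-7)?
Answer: -44016112/175412723951 ≈ -0.00025093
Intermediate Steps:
n = -23/28 (n = -5*1/4 - 3*(-1/7) = -5/4 + 3/7 = -23/28 ≈ -0.82143)
O(b) = 529/784 (O(b) = (-23/28)**2 = 529/784)
(18587 + 37556)/((-24325 + 16085)*(12515 + (7075 - 1*(-7563))) + O(-182)) = (18587 + 37556)/((-24325 + 16085)*(12515 + (7075 - 1*(-7563))) + 529/784) = 56143/(-8240*(12515 + (7075 + 7563)) + 529/784) = 56143/(-8240*(12515 + 14638) + 529/784) = 56143/(-8240*27153 + 529/784) = 56143/(-223740720 + 529/784) = 56143/(-175412723951/784) = 56143*(-784/175412723951) = -44016112/175412723951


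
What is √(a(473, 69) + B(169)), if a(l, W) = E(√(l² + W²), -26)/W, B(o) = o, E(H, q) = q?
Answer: √802815/69 ≈ 12.986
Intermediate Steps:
a(l, W) = -26/W
√(a(473, 69) + B(169)) = √(-26/69 + 169) = √(11635/69) = √802815/69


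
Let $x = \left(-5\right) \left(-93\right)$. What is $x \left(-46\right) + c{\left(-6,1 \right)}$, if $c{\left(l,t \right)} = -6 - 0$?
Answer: $-21396$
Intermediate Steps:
$c{\left(l,t \right)} = -6$ ($c{\left(l,t \right)} = -6 + 0 = -6$)
$x = 465$
$x \left(-46\right) + c{\left(-6,1 \right)} = 465 \left(-46\right) - 6 = -21390 - 6 = -21396$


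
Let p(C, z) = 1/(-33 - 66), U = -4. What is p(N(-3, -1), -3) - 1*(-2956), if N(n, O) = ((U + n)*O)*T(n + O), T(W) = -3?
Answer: 292643/99 ≈ 2956.0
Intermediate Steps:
N(n, O) = -3*O*(-4 + n) (N(n, O) = ((-4 + n)*O)*(-3) = (O*(-4 + n))*(-3) = -3*O*(-4 + n))
p(C, z) = -1/99 (p(C, z) = 1/(-99) = -1/99)
p(N(-3, -1), -3) - 1*(-2956) = -1/99 - 1*(-2956) = -1/99 + 2956 = 292643/99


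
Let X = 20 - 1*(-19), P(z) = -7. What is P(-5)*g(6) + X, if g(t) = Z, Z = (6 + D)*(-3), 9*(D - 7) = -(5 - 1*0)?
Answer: 901/3 ≈ 300.33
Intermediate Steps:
D = 58/9 (D = 7 + (-(5 - 1*0))/9 = 7 + (-(5 + 0))/9 = 7 + (-1*5)/9 = 7 + (⅑)*(-5) = 7 - 5/9 = 58/9 ≈ 6.4444)
X = 39 (X = 20 + 19 = 39)
Z = -112/3 (Z = (6 + 58/9)*(-3) = (112/9)*(-3) = -112/3 ≈ -37.333)
g(t) = -112/3
P(-5)*g(6) + X = -7*(-112/3) + 39 = 784/3 + 39 = 901/3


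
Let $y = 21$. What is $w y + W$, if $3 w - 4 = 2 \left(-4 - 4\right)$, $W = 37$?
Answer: $-47$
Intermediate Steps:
$w = -4$ ($w = \frac{4}{3} + \frac{2 \left(-4 - 4\right)}{3} = \frac{4}{3} + \frac{2 \left(-8\right)}{3} = \frac{4}{3} + \frac{1}{3} \left(-16\right) = \frac{4}{3} - \frac{16}{3} = -4$)
$w y + W = \left(-4\right) 21 + 37 = -84 + 37 = -47$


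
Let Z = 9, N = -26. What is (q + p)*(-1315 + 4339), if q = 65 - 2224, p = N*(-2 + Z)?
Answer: -7079184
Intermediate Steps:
p = -182 (p = -26*(-2 + 9) = -26*7 = -182)
q = -2159
(q + p)*(-1315 + 4339) = (-2159 - 182)*(-1315 + 4339) = -2341*3024 = -7079184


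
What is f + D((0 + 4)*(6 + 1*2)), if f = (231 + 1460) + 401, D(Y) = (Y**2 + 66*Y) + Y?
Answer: 5260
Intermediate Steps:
D(Y) = Y**2 + 67*Y
f = 2092 (f = 1691 + 401 = 2092)
f + D((0 + 4)*(6 + 1*2)) = 2092 + ((0 + 4)*(6 + 1*2))*(67 + (0 + 4)*(6 + 1*2)) = 2092 + (4*(6 + 2))*(67 + 4*(6 + 2)) = 2092 + (4*8)*(67 + 4*8) = 2092 + 32*(67 + 32) = 2092 + 32*99 = 2092 + 3168 = 5260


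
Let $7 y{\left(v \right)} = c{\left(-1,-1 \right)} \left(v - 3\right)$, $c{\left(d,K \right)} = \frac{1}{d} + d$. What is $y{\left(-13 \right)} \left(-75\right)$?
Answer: $- \frac{2400}{7} \approx -342.86$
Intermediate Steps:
$c{\left(d,K \right)} = d + \frac{1}{d}$
$y{\left(v \right)} = \frac{6}{7} - \frac{2 v}{7}$ ($y{\left(v \right)} = \frac{\left(-1 + \frac{1}{-1}\right) \left(v - 3\right)}{7} = \frac{\left(-1 - 1\right) \left(-3 + v\right)}{7} = \frac{\left(-2\right) \left(-3 + v\right)}{7} = \frac{6 - 2 v}{7} = \frac{6}{7} - \frac{2 v}{7}$)
$y{\left(-13 \right)} \left(-75\right) = \left(\frac{6}{7} - - \frac{26}{7}\right) \left(-75\right) = \left(\frac{6}{7} + \frac{26}{7}\right) \left(-75\right) = \frac{32}{7} \left(-75\right) = - \frac{2400}{7}$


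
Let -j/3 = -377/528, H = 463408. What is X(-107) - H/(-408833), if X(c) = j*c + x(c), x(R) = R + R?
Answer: -31808640691/71954608 ≈ -442.07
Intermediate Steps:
j = 377/176 (j = -(-1131)/528 = -3*(-377/528) = 377/176 ≈ 2.1420)
x(R) = 2*R
X(c) = 729*c/176 (X(c) = 377*c/176 + 2*c = 729*c/176)
X(-107) - H/(-408833) = (729/176)*(-107) - 463408/(-408833) = -78003/176 - 463408*(-1)/408833 = -78003/176 - 1*(-463408/408833) = -78003/176 + 463408/408833 = -31808640691/71954608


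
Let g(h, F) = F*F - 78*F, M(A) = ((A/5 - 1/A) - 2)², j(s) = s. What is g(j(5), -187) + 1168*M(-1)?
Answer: 1280923/25 ≈ 51237.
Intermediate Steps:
M(A) = (-2 - 1/A + A/5)² (M(A) = ((A*(⅕) - 1/A) - 2)² = ((A/5 - 1/A) - 2)² = ((-1/A + A/5) - 2)² = (-2 - 1/A + A/5)²)
g(h, F) = F² - 78*F
g(j(5), -187) + 1168*M(-1) = -187*(-78 - 187) + 1168*((1/25)*(5 - 1*(-1)² + 10*(-1))²/(-1)²) = -187*(-265) + 1168*((1/25)*1*(5 - 1*1 - 10)²) = 49555 + 1168*((1/25)*1*(5 - 1 - 10)²) = 49555 + 1168*((1/25)*1*(-6)²) = 49555 + 1168*((1/25)*1*36) = 49555 + 1168*(36/25) = 49555 + 42048/25 = 1280923/25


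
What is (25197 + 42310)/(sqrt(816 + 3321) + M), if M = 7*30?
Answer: 61370/173 - 6137*sqrt(4137)/3633 ≈ 246.09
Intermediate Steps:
M = 210
(25197 + 42310)/(sqrt(816 + 3321) + M) = (25197 + 42310)/(sqrt(816 + 3321) + 210) = 67507/(sqrt(4137) + 210) = 67507/(210 + sqrt(4137))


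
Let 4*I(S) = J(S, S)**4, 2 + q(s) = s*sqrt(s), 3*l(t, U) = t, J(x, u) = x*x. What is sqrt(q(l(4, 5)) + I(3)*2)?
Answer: sqrt(118026 + 32*sqrt(3))/6 ≈ 57.272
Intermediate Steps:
J(x, u) = x**2
l(t, U) = t/3
q(s) = -2 + s**(3/2) (q(s) = -2 + s*sqrt(s) = -2 + s**(3/2))
I(S) = S**8/4 (I(S) = (S**2)**4/4 = S**8/4)
sqrt(q(l(4, 5)) + I(3)*2) = sqrt((-2 + ((1/3)*4)**(3/2)) + ((1/4)*3**8)*2) = sqrt((-2 + (4/3)**(3/2)) + ((1/4)*6561)*2) = sqrt((-2 + 8*sqrt(3)/9) + (6561/4)*2) = sqrt((-2 + 8*sqrt(3)/9) + 6561/2) = sqrt(6557/2 + 8*sqrt(3)/9)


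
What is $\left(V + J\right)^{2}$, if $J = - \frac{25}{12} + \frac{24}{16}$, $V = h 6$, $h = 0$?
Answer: $\frac{49}{144} \approx 0.34028$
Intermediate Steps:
$V = 0$ ($V = 0 \cdot 6 = 0$)
$J = - \frac{7}{12}$ ($J = \left(-25\right) \frac{1}{12} + 24 \cdot \frac{1}{16} = - \frac{25}{12} + \frac{3}{2} = - \frac{7}{12} \approx -0.58333$)
$\left(V + J\right)^{2} = \left(0 - \frac{7}{12}\right)^{2} = \left(- \frac{7}{12}\right)^{2} = \frac{49}{144}$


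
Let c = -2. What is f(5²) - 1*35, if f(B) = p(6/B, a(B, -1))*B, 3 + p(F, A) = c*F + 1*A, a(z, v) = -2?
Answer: -172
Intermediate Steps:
p(F, A) = -3 + A - 2*F (p(F, A) = -3 + (-2*F + 1*A) = -3 + (-2*F + A) = -3 + (A - 2*F) = -3 + A - 2*F)
f(B) = B*(-5 - 12/B) (f(B) = (-3 - 2 - 12/B)*B = (-5 - 12/B)*B = B*(-5 - 12/B))
f(5²) - 1*35 = (-12 - 5*5²) - 1*35 = (-12 - 5*25) - 35 = (-12 - 125) - 35 = -137 - 35 = -172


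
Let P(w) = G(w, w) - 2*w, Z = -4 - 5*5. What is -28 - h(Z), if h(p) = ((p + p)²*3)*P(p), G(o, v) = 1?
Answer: -595456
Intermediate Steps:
Z = -29 (Z = -4 - 25 = -29)
P(w) = 1 - 2*w
h(p) = 12*p²*(1 - 2*p) (h(p) = ((p + p)²*3)*(1 - 2*p) = ((2*p)²*3)*(1 - 2*p) = ((4*p²)*3)*(1 - 2*p) = (12*p²)*(1 - 2*p) = 12*p²*(1 - 2*p))
-28 - h(Z) = -28 - (-29)²*(12 - 24*(-29)) = -28 - 841*(12 + 696) = -28 - 841*708 = -28 - 1*595428 = -28 - 595428 = -595456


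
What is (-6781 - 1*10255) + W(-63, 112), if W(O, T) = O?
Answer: -17099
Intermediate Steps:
(-6781 - 1*10255) + W(-63, 112) = (-6781 - 1*10255) - 63 = (-6781 - 10255) - 63 = -17036 - 63 = -17099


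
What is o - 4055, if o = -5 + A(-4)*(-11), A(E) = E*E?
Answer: -4236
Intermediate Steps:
A(E) = E²
o = -181 (o = -5 + (-4)²*(-11) = -5 + 16*(-11) = -5 - 176 = -181)
o - 4055 = -181 - 4055 = -4236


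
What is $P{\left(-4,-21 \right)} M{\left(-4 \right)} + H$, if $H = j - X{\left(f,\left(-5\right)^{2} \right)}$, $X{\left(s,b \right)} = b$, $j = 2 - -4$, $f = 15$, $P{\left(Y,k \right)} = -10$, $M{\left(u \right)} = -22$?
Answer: $201$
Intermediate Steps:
$j = 6$ ($j = 2 + 4 = 6$)
$H = -19$ ($H = 6 - \left(-5\right)^{2} = 6 - 25 = -19$)
$P{\left(-4,-21 \right)} M{\left(-4 \right)} + H = \left(-10\right) \left(-22\right) - 19 = 220 - 19 = 201$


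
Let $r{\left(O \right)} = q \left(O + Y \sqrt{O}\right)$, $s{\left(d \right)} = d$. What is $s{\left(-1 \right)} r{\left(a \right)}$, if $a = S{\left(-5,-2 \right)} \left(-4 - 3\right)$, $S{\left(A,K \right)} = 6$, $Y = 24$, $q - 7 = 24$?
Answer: $1302 - 744 i \sqrt{42} \approx 1302.0 - 4821.7 i$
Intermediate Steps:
$q = 31$ ($q = 7 + 24 = 31$)
$a = -42$ ($a = 6 \left(-4 - 3\right) = 6 \left(-7\right) = -42$)
$r{\left(O \right)} = 31 O + 744 \sqrt{O}$ ($r{\left(O \right)} = 31 \left(O + 24 \sqrt{O}\right) = 31 O + 744 \sqrt{O}$)
$s{\left(-1 \right)} r{\left(a \right)} = - (31 \left(-42\right) + 744 \sqrt{-42}) = - (-1302 + 744 i \sqrt{42}) = 1302 - 744 i \sqrt{42}$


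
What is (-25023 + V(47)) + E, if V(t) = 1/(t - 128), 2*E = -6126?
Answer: -2274967/81 ≈ -28086.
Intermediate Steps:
E = -3063 (E = (½)*(-6126) = -3063)
V(t) = 1/(-128 + t)
(-25023 + V(47)) + E = (-25023 + 1/(-128 + 47)) - 3063 = (-25023 + 1/(-81)) - 3063 = (-25023 - 1/81) - 3063 = -2026864/81 - 3063 = -2274967/81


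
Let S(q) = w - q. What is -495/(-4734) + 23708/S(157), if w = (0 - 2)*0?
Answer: -12461773/82582 ≈ -150.90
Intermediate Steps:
w = 0 (w = -2*0 = 0)
S(q) = -q (S(q) = 0 - q = -q)
-495/(-4734) + 23708/S(157) = -495/(-4734) + 23708/((-1*157)) = -495*(-1/4734) + 23708/(-157) = 55/526 + 23708*(-1/157) = 55/526 - 23708/157 = -12461773/82582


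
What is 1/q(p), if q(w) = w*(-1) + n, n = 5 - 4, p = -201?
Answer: 1/202 ≈ 0.0049505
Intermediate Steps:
n = 1
q(w) = 1 - w (q(w) = w*(-1) + 1 = -w + 1 = 1 - w)
1/q(p) = 1/(1 - 1*(-201)) = 1/(1 + 201) = 1/202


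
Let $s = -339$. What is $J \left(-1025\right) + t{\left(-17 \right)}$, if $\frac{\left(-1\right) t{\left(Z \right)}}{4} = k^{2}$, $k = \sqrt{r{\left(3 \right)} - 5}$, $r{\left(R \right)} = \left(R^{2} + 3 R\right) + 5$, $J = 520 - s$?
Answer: $-880547$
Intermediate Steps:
$J = 859$ ($J = 520 - -339 = 520 + 339 = 859$)
$r{\left(R \right)} = 5 + R^{2} + 3 R$
$k = 3 \sqrt{2}$ ($k = \sqrt{\left(5 + 3^{2} + 3 \cdot 3\right) - 5} = \sqrt{\left(5 + 9 + 9\right) - 5} = \sqrt{23 - 5} = \sqrt{18} = 3 \sqrt{2} \approx 4.2426$)
$t{\left(Z \right)} = -72$ ($t{\left(Z \right)} = - 4 \left(3 \sqrt{2}\right)^{2} = \left(-4\right) 18 = -72$)
$J \left(-1025\right) + t{\left(-17 \right)} = 859 \left(-1025\right) - 72 = -880475 - 72 = -880547$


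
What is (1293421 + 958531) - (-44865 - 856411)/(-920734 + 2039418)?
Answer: 629805893111/279671 ≈ 2.2520e+6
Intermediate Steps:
(1293421 + 958531) - (-44865 - 856411)/(-920734 + 2039418) = 2251952 - (-901276)/1118684 = 2251952 - 1*(-225319/279671) = 2251952 + 225319/279671 = 629805893111/279671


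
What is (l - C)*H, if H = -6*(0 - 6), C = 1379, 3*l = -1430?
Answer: -66804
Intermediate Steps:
l = -1430/3 (l = (1/3)*(-1430) = -1430/3 ≈ -476.67)
H = 36 (H = -6*(-6) = 36)
(l - C)*H = (-1430/3 - 1*1379)*36 = (-1430/3 - 1379)*36 = -5567/3*36 = -66804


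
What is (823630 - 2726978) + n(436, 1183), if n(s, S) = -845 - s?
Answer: -1904629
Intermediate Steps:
(823630 - 2726978) + n(436, 1183) = (823630 - 2726978) + (-845 - 1*436) = -1903348 + (-845 - 436) = -1903348 - 1281 = -1904629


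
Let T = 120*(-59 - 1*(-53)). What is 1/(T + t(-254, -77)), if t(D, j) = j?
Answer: -1/797 ≈ -0.0012547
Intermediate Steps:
T = -720 (T = 120*(-59 + 53) = 120*(-6) = -720)
1/(T + t(-254, -77)) = 1/(-720 - 77) = 1/(-797) = -1/797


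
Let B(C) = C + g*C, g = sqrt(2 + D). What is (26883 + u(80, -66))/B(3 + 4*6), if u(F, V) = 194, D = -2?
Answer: 27077/27 ≈ 1002.9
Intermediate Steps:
g = 0 (g = sqrt(2 - 2) = sqrt(0) = 0)
B(C) = C (B(C) = C + 0*C = C + 0 = C)
(26883 + u(80, -66))/B(3 + 4*6) = (26883 + 194)/(3 + 4*6) = 27077/(3 + 24) = 27077/27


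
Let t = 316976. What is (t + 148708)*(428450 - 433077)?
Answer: -2154719868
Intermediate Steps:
(t + 148708)*(428450 - 433077) = (316976 + 148708)*(428450 - 433077) = 465684*(-4627) = -2154719868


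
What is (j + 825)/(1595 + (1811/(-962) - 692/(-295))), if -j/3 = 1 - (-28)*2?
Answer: 61866220/150925503 ≈ 0.40991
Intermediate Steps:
j = -171 (j = -3*(1 - (-28)*2) = -3*(1 - 4*(-14)) = -3*(1 + 56) = -3*57 = -171)
(j + 825)/(1595 + (1811/(-962) - 692/(-295))) = (-171 + 825)/(1595 + (1811/(-962) - 692/(-295))) = 654/(1595 + (1811*(-1/962) - 692*(-1/295))) = 654/(1595 + (-1811/962 + 692/295)) = 654/(1595 + 131459/283790) = 654/(452776509/283790) = 654*(283790/452776509) = 61866220/150925503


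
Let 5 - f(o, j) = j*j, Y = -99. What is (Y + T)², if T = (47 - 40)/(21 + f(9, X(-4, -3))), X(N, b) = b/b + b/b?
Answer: 4713241/484 ≈ 9738.1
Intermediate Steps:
X(N, b) = 2 (X(N, b) = 1 + 1 = 2)
f(o, j) = 5 - j² (f(o, j) = 5 - j*j = 5 - j²)
T = 7/22 (T = (47 - 40)/(21 + (5 - 1*2²)) = 7/(21 + (5 - 1*4)) = 7/(21 + (5 - 4)) = 7/(21 + 1) = 7/22 ≈ 0.31818)
(Y + T)² = (-99 + 7/22)² = (-2171/22)² = 4713241/484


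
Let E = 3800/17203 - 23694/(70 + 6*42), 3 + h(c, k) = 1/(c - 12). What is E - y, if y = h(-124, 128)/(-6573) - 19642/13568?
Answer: -21570211661657971/299937258961536 ≈ -71.916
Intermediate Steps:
h(c, k) = -3 + 1/(-12 + c) (h(c, k) = -3 + 1/(c - 12) = -3 + 1/(-12 + c))
y = -1097061529/758050944 (y = ((37 - 3*(-124))/(-12 - 124))/(-6573) - 19642/13568 = ((37 + 372)/(-136))*(-1/6573) - 19642*1/13568 = -1/136*409*(-1/6573) - 9821/6784 = -409/136*(-1/6573) - 9821/6784 = 409/893928 - 9821/6784 = -1097061529/758050944 ≈ -1.4472)
E = -203192141/2769683 (E = 3800*(1/17203) - 23694/(70 + 252) = 3800/17203 - 23694/322 = 3800/17203 - 23694*1/322 = 3800/17203 - 11847/161 = -203192141/2769683 ≈ -73.363)
E - y = -203192141/2769683 - 1*(-1097061529/758050944) = -203192141/2769683 + 1097061529/758050944 = -21570211661657971/299937258961536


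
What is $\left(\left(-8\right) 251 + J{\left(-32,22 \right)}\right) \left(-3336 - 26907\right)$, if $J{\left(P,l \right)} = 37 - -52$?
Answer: $58036317$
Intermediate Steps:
$J{\left(P,l \right)} = 89$ ($J{\left(P,l \right)} = 37 + 52 = 89$)
$\left(\left(-8\right) 251 + J{\left(-32,22 \right)}\right) \left(-3336 - 26907\right) = \left(\left(-8\right) 251 + 89\right) \left(-3336 - 26907\right) = \left(-2008 + 89\right) \left(-30243\right) = \left(-1919\right) \left(-30243\right) = 58036317$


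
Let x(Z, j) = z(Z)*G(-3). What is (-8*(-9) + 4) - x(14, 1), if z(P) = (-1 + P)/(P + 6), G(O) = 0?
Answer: 76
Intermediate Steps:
z(P) = (-1 + P)/(6 + P)
x(Z, j) = 0 (x(Z, j) = ((-1 + Z)/(6 + Z))*0 = 0)
(-8*(-9) + 4) - x(14, 1) = (-8*(-9) + 4) - 1*0 = (72 + 4) + 0 = 76 + 0 = 76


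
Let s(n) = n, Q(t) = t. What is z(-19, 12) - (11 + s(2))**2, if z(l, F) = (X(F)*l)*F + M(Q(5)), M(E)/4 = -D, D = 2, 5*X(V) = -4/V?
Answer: -809/5 ≈ -161.80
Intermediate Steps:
X(V) = -4/(5*V) (X(V) = (-4/V)/5 = -4/(5*V))
M(E) = -8 (M(E) = 4*(-1*2) = 4*(-2) = -8)
z(l, F) = -8 - 4*l/5 (z(l, F) = ((-4/(5*F))*l)*F - 8 = (-4*l/(5*F))*F - 8 = -4*l/5 - 8 = -8 - 4*l/5)
z(-19, 12) - (11 + s(2))**2 = (-8 - 4/5*(-19)) - (11 + 2)**2 = (-8 + 76/5) - 1*13**2 = 36/5 - 1*169 = 36/5 - 169 = -809/5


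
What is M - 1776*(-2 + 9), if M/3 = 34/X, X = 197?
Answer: -2449002/197 ≈ -12431.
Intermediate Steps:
M = 102/197 (M = 3*(34/197) = 102/197 ≈ 0.51777)
M - 1776*(-2 + 9) = 102/197 - 1776*(-2 + 9) = 102/197 - 1776*7 = 102/197 - 222*56 = 102/197 - 12432 = -2449002/197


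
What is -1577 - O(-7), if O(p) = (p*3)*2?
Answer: -1535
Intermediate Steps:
O(p) = 6*p (O(p) = (3*p)*2 = 6*p)
-1577 - O(-7) = -1577 - 6*(-7) = -1577 - 1*(-42) = -1577 + 42 = -1535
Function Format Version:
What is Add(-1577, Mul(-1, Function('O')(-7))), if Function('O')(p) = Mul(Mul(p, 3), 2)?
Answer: -1535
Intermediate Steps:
Function('O')(p) = Mul(6, p) (Function('O')(p) = Mul(Mul(3, p), 2) = Mul(6, p))
Add(-1577, Mul(-1, Function('O')(-7))) = Add(-1577, Mul(-1, Mul(6, -7))) = Add(-1577, Mul(-1, -42)) = Add(-1577, 42) = -1535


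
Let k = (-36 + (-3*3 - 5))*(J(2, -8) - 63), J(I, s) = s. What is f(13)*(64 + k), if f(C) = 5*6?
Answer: 108420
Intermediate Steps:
f(C) = 30
k = 3550 (k = (-36 + (-3*3 - 5))*(-8 - 63) = (-36 + (-9 - 5))*(-71) = (-36 - 14)*(-71) = -50*(-71) = 3550)
f(13)*(64 + k) = 30*(64 + 3550) = 30*3614 = 108420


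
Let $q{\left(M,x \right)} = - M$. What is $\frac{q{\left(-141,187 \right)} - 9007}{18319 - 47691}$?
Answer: $\frac{4433}{14686} \approx 0.30185$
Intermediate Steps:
$\frac{q{\left(-141,187 \right)} - 9007}{18319 - 47691} = \frac{\left(-1\right) \left(-141\right) - 9007}{18319 - 47691} = \frac{141 - 9007}{-29372} = \left(-8866\right) \left(- \frac{1}{29372}\right) = \frac{4433}{14686}$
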